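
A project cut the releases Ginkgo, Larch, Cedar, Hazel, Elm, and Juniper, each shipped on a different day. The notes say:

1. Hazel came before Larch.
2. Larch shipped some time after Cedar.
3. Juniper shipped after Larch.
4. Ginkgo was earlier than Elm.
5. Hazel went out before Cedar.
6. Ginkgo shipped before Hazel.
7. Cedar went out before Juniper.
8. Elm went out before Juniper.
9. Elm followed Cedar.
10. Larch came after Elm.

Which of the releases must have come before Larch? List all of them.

Cedar, Elm, Ginkgo, Hazel

Directly stated before Larch: Cedar, Elm, and Hazel.
Ginkgo reaches Larch via Ginkgo → Hazel → Larch.
No chain forces Juniper ahead of Larch.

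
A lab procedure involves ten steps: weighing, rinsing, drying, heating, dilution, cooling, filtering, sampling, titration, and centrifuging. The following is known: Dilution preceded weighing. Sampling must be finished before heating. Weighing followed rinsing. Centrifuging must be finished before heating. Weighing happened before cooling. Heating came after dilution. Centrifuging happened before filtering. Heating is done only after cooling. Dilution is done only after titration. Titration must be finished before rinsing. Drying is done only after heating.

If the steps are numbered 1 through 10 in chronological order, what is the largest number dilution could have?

Dilution must come before cooling, drying, heating, and weighing — 4 steps forced after it.
Everything else can be placed before dilution in some valid order, so dilution can sit as late as position 10 − 4 = 6.

6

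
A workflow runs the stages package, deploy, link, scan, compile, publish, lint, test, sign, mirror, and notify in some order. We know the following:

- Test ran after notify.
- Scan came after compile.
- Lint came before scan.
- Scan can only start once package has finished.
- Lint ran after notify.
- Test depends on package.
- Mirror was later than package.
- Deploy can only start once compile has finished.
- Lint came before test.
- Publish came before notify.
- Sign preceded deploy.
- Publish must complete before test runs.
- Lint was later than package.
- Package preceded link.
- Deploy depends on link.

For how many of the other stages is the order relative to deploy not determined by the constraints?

Forced before deploy: compile, link, package, and sign.
That leaves lint, mirror, notify, publish, scan, and test with no forced order relative to deploy — 6.

6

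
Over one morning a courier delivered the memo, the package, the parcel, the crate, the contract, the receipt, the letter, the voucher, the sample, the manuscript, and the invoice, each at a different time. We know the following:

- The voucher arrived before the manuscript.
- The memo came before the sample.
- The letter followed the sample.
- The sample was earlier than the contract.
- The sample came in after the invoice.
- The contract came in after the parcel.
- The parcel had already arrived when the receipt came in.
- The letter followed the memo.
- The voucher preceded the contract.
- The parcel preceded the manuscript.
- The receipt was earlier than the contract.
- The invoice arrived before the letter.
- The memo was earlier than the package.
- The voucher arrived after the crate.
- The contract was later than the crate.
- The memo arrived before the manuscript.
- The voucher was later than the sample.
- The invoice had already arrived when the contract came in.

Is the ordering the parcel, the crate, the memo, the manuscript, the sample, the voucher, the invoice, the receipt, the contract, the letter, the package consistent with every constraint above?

The constraints require the voucher before the manuscript, but in the proposed sequence the manuscript appears ahead of the voucher. That one violation is enough.

no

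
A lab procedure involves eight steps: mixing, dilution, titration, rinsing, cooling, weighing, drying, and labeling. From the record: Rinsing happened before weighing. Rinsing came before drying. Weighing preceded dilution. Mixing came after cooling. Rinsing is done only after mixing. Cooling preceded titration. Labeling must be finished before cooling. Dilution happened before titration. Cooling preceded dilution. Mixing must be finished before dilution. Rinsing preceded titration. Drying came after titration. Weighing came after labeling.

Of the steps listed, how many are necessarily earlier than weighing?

4

Directly stated before weighing: labeling and rinsing.
Cooling reaches weighing via cooling → mixing → rinsing → weighing.
Mixing reaches weighing via mixing → rinsing → weighing.
No chain forces dilution (or any of the others) ahead of weighing.
That's cooling, labeling, mixing, and rinsing — 4 in all.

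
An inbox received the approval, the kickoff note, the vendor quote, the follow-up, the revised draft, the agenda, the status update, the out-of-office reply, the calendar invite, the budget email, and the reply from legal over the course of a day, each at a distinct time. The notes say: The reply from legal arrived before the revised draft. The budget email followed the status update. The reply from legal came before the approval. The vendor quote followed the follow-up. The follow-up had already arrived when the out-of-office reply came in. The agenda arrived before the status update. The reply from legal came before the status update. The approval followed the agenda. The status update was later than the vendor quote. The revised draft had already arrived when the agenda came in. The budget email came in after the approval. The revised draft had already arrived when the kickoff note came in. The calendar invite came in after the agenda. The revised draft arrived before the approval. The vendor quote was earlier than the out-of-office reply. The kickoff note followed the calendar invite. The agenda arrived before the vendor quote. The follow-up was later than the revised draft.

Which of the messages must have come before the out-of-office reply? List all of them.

Directly stated before the out-of-office reply: the follow-up and the vendor quote.
The agenda reaches the out-of-office reply via the agenda → the vendor quote → the out-of-office reply.
The reply from legal reaches the out-of-office reply via the reply from legal → the revised draft → the follow-up → the out-of-office reply.
The revised draft reaches the out-of-office reply via the revised draft → the follow-up → the out-of-office reply.
No chain forces the calendar invite (or any of the others) ahead of the out-of-office reply.

the agenda, the follow-up, the reply from legal, the revised draft, the vendor quote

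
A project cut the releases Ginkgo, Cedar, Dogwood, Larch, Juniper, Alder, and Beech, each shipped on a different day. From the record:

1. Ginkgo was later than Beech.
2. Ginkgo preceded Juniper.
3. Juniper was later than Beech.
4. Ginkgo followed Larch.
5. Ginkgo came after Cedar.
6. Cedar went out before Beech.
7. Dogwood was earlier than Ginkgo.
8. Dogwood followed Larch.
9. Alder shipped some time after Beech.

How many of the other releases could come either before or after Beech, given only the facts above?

2

Forced before Beech: Cedar; forced after Beech: Alder, Ginkgo, and Juniper.
That leaves Dogwood and Larch with no forced order relative to Beech — 2.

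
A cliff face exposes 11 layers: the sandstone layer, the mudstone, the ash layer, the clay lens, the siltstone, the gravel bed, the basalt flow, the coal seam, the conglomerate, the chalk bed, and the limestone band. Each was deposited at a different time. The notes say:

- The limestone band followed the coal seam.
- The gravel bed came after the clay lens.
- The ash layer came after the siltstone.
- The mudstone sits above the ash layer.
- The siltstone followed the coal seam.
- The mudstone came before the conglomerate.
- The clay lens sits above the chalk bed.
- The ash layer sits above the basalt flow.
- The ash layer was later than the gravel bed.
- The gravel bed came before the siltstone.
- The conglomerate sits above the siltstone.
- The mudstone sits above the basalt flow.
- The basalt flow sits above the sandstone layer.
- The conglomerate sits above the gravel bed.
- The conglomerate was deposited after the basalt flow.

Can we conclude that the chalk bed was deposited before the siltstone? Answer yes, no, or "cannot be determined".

Chain the constraints: the chalk bed → the clay lens → the gravel bed → the siltstone. Each link is directly stated, so the chalk bed comes before the siltstone.

yes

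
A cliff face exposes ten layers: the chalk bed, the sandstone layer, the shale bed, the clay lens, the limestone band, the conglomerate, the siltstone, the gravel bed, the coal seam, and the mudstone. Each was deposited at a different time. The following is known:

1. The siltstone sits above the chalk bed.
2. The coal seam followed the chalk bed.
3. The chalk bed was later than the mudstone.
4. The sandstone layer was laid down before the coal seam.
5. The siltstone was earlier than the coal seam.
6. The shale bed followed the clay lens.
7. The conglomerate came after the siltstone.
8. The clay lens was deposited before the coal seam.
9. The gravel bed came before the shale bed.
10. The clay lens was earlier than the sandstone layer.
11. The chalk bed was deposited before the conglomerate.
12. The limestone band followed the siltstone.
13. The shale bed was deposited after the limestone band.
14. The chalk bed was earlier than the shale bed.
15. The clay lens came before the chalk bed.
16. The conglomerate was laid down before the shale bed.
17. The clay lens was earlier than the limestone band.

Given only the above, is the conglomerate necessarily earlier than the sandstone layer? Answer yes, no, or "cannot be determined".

No chain of stated constraints runs from the conglomerate to the sandstone layer, and none runs from the sandstone layer to the conglomerate either.
So the relative order of the conglomerate and the sandstone layer is not fixed by the given facts.

cannot be determined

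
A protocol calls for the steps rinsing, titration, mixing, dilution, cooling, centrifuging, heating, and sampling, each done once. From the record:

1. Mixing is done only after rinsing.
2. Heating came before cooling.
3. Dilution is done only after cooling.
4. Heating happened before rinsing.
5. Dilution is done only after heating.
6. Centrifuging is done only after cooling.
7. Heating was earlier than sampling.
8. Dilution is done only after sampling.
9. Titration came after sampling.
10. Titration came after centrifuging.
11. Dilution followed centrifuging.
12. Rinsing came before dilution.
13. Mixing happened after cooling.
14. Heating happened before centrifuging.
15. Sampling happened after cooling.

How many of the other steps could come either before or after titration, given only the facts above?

Forced before titration: centrifuging, cooling, heating, and sampling.
That leaves dilution, mixing, and rinsing with no forced order relative to titration — 3.

3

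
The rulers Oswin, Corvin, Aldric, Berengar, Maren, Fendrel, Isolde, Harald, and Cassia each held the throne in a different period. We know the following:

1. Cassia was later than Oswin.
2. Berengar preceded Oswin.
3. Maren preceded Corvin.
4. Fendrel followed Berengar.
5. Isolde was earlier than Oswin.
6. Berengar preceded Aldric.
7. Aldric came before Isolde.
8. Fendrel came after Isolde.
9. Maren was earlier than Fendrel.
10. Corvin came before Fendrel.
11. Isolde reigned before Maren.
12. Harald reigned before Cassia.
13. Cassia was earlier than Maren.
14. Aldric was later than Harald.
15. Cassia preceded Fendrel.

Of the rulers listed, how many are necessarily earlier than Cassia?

Directly stated before Cassia: Harald and Oswin.
Aldric reaches Cassia via Aldric → Isolde → Oswin → Cassia.
Berengar reaches Cassia via Berengar → Oswin → Cassia.
Isolde reaches Cassia via Isolde → Oswin → Cassia.
No chain forces Corvin (or any of the others) ahead of Cassia.
That's Aldric, Berengar, Harald, Isolde, and Oswin — 5 in all.

5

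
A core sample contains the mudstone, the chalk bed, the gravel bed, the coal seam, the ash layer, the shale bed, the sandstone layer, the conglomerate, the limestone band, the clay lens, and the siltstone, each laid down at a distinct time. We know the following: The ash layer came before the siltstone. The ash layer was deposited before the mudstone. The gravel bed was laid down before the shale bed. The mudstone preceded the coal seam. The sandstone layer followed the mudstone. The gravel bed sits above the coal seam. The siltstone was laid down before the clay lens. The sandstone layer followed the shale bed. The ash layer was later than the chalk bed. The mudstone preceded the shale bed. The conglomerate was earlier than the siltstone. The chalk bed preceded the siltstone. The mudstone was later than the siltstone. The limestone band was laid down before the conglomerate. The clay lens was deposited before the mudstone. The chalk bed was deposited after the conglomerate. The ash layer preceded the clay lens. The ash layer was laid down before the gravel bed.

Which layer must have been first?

The limestone band has a chain of constraints placing it before every other layer, so the limestone band must be first.

the limestone band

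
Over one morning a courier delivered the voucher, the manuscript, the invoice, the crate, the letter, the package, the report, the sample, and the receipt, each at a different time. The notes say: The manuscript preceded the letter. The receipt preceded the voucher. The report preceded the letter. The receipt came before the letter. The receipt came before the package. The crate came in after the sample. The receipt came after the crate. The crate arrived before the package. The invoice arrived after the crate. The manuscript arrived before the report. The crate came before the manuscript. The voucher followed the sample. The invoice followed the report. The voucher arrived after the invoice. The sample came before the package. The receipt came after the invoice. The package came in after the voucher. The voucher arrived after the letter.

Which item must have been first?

The sample has a chain of constraints placing it before every other item, so the sample must be first.

the sample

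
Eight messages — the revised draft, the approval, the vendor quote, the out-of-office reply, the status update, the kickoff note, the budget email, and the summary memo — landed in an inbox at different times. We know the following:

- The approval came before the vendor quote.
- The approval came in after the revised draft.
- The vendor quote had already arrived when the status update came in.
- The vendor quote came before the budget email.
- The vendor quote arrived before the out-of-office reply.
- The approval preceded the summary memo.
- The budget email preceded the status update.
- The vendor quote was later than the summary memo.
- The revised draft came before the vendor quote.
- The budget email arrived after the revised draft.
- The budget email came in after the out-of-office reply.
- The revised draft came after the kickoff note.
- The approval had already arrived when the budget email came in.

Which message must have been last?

Every other message has a chain of constraints placing it before the status update, so the status update is last.

the status update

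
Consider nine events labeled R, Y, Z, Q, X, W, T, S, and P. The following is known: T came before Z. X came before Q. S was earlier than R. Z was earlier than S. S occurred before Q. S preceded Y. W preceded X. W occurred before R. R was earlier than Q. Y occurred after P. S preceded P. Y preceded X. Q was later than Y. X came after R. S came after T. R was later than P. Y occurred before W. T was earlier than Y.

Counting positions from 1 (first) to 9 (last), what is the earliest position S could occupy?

T and Z must both come before S — 2 forced predecessors.
Nothing else is forced ahead of S, so its earliest slot is position 2 + 1 = 3.

3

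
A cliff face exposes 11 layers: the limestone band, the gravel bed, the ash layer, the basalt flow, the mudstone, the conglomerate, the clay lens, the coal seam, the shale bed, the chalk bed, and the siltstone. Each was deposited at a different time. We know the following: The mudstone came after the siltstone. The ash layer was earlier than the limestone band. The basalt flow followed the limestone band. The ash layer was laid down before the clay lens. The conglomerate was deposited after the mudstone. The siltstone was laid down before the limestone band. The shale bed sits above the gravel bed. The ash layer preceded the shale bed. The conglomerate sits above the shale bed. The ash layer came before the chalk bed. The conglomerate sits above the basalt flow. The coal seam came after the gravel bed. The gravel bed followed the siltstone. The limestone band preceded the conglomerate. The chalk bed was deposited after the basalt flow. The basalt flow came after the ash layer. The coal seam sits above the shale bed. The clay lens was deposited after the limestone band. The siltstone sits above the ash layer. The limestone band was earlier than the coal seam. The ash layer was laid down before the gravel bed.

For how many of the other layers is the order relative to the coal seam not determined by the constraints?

Forced before the coal seam: the ash layer, the gravel bed, the limestone band, the shale bed, and the siltstone.
That leaves the basalt flow, the chalk bed, the clay lens, the conglomerate, and the mudstone with no forced order relative to the coal seam — 5.

5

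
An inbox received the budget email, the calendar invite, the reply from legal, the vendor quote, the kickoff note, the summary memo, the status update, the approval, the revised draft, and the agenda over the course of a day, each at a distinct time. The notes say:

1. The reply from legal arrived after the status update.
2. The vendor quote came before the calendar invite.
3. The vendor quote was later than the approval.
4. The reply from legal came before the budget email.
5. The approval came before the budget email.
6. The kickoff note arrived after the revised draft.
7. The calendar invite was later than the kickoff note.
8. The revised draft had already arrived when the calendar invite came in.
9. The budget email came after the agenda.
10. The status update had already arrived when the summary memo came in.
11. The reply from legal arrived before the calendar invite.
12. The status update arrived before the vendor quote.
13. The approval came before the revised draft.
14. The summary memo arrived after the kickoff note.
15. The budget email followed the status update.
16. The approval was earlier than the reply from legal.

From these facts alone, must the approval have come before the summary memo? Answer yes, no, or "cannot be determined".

Chain the constraints: the approval → the revised draft → the kickoff note → the summary memo. Each link is directly stated, so the approval comes before the summary memo.

yes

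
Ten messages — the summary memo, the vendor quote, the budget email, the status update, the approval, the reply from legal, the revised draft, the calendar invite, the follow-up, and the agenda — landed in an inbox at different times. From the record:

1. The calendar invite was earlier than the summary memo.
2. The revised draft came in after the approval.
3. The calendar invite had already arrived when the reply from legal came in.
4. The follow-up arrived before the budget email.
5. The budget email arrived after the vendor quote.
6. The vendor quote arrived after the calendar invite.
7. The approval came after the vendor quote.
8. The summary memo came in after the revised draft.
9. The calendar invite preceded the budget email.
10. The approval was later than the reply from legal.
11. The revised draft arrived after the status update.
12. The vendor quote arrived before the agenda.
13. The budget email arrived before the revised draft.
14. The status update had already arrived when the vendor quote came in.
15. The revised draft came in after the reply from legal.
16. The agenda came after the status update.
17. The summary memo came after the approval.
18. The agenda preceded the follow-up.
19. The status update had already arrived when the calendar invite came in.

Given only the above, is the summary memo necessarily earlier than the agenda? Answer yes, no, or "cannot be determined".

Tracing the constraints gives the agenda → the follow-up → the budget email → the revised draft → the summary memo, so the agenda must come before the summary memo.
That means the summary memo cannot be before the agenda.

no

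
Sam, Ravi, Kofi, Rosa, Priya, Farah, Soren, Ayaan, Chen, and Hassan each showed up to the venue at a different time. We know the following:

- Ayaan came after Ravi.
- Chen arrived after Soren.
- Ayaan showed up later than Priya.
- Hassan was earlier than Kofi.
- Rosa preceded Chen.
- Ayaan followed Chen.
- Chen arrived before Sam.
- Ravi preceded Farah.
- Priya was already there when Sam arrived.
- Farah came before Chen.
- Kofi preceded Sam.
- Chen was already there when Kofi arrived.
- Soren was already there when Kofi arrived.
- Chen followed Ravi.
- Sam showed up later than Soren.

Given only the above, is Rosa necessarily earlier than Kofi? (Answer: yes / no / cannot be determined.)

Chain the constraints: Rosa → Chen → Kofi. Each link is directly stated, so Rosa comes before Kofi.

yes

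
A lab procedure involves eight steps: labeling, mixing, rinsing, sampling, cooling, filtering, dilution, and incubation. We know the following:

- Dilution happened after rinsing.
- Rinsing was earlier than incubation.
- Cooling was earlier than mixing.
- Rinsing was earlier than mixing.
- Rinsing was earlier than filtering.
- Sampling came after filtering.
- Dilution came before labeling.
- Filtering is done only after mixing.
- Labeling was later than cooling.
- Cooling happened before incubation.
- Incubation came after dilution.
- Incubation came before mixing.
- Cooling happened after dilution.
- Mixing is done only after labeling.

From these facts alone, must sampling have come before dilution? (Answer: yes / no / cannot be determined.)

no

Tracing the constraints gives dilution → incubation → mixing → filtering → sampling, so dilution must come before sampling.
That means sampling cannot be before dilution.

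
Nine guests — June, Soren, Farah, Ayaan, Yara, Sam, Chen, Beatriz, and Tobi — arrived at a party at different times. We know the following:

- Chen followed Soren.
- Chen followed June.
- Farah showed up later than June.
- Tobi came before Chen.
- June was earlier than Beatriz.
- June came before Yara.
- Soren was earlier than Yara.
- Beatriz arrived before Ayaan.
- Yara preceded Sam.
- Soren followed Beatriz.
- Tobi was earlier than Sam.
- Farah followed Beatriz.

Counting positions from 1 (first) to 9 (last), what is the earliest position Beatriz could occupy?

June must come before Beatriz — 1 forced predecessor.
Nothing else is forced ahead of Beatriz, so their earliest slot is position 1 + 1 = 2.

2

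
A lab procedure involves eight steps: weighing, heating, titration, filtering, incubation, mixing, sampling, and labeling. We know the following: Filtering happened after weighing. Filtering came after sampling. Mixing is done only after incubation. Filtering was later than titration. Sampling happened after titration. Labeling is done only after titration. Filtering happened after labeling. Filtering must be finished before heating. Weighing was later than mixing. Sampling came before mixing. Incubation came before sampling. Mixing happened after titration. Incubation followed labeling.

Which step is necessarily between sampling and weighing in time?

mixing

Tracing the constraints gives sampling → mixing → weighing, so mixing sits after sampling and before weighing.
No other step is forced both after sampling and before weighing.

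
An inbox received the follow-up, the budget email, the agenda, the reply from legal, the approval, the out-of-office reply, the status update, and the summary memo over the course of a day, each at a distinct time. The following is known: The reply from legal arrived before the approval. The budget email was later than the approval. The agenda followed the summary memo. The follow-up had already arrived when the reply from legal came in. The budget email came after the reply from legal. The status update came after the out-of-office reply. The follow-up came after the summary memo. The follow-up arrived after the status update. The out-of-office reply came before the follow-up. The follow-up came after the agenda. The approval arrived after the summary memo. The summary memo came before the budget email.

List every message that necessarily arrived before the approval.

Directly stated before the approval: the reply from legal and the summary memo.
The agenda reaches the approval via the agenda → the follow-up → the reply from legal → the approval.
The follow-up reaches the approval via the follow-up → the reply from legal → the approval.
The out-of-office reply reaches the approval via the out-of-office reply → the follow-up → the reply from legal → the approval.
Likewise the status update reaches the approval by chaining the stated constraints.
No chain forces the budget email ahead of the approval.

the agenda, the follow-up, the out-of-office reply, the reply from legal, the status update, the summary memo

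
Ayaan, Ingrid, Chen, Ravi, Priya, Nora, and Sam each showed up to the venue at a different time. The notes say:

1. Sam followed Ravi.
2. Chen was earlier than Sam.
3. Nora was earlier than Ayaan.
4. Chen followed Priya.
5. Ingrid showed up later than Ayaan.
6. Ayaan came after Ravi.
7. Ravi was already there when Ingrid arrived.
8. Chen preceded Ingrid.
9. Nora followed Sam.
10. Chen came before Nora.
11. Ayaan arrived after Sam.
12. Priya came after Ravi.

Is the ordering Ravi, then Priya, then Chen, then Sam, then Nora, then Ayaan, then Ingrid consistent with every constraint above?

Check each stated constraint against the proposed order — e.g. Ravi is ahead of Ayaan; Ravi is ahead of Ingrid. Every pair is in the required order; nothing is violated.

yes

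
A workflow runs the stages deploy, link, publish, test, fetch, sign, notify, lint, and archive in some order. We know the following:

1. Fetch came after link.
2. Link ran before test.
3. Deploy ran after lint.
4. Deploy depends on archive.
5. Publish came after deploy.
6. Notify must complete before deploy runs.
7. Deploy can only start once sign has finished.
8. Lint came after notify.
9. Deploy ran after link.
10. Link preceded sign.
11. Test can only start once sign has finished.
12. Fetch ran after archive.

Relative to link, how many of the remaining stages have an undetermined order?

Forced after link: deploy, fetch, publish, sign, and test.
That leaves archive, lint, and notify with no forced order relative to link — 3.

3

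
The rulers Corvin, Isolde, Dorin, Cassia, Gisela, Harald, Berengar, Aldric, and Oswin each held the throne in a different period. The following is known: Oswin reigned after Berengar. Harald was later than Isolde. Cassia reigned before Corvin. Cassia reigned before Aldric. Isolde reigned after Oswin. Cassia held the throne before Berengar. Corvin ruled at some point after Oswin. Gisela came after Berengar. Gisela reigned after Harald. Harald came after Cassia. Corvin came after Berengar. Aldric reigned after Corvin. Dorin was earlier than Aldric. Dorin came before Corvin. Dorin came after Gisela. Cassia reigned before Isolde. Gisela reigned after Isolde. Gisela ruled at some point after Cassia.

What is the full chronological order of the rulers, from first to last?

Cassia, Berengar, Oswin, Isolde, Harald, Gisela, Dorin, Corvin, Aldric

The constraints fix every adjacent pair, so only one ordering works:
Cassia → Berengar → Oswin → Isolde → Harald → Gisela → Dorin → Corvin → Aldric.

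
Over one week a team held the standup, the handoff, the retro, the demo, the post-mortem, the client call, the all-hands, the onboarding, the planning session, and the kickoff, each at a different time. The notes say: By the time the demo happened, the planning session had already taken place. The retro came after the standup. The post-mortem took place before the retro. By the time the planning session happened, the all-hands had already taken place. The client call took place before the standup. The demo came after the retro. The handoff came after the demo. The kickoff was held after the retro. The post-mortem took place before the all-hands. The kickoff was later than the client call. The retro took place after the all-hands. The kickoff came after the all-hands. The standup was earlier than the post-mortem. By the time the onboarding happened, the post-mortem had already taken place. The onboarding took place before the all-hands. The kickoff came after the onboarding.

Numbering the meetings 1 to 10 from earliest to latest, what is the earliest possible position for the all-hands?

The client call, the onboarding, the post-mortem, and the standup must all come before the all-hands — 4 forced predecessors.
Nothing else is forced ahead of the all-hands, so its earliest slot is position 4 + 1 = 5.

5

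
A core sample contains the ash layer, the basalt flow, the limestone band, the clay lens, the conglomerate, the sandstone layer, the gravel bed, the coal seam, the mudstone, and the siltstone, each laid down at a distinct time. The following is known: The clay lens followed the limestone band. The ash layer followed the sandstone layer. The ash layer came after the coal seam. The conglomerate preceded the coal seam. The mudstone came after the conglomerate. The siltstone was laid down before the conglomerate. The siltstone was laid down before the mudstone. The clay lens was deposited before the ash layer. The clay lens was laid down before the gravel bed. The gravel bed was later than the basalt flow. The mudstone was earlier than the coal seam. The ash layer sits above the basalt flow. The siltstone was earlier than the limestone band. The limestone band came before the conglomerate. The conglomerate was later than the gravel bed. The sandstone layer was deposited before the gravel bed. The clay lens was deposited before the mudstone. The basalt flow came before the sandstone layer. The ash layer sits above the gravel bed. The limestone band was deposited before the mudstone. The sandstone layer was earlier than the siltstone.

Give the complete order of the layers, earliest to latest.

the basalt flow, the sandstone layer, the siltstone, the limestone band, the clay lens, the gravel bed, the conglomerate, the mudstone, the coal seam, the ash layer

The constraints fix every adjacent pair, so only one ordering works:
the basalt flow → the sandstone layer → the siltstone → the limestone band → the clay lens → the gravel bed → the conglomerate → the mudstone → the coal seam → the ash layer.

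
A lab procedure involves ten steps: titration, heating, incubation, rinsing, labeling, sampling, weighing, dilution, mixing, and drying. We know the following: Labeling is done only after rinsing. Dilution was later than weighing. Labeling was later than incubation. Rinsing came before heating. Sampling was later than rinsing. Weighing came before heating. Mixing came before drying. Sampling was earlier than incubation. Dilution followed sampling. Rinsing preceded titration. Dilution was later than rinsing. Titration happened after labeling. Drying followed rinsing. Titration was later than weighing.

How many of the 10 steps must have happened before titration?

5

Directly stated before titration: labeling, rinsing, and weighing.
Incubation reaches titration via incubation → labeling → titration.
Sampling reaches titration via sampling → incubation → labeling → titration.
No chain forces dilution (or any of the others) ahead of titration.
That's incubation, labeling, rinsing, sampling, and weighing — 5 in all.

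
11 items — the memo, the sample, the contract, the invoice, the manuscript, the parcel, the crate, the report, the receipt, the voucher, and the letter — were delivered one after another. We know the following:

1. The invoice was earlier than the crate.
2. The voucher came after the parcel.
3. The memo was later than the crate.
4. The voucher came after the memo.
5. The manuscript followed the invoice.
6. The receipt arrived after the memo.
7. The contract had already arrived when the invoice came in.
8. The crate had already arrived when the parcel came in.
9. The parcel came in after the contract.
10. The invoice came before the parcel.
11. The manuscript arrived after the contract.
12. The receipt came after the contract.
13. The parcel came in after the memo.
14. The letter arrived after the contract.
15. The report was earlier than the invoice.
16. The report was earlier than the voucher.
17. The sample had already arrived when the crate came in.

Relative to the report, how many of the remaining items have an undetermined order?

Forced after the report: the crate, the invoice, the manuscript, the memo, the parcel, the receipt, and the voucher.
That leaves the contract, the letter, and the sample with no forced order relative to the report — 3.

3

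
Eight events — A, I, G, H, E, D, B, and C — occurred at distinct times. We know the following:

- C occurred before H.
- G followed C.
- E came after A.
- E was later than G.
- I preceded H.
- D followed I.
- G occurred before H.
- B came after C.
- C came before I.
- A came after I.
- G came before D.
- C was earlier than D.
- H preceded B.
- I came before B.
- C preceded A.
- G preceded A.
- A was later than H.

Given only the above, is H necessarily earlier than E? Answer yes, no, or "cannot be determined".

Chain the constraints: H → A → E. Each link is directly stated, so H comes before E.

yes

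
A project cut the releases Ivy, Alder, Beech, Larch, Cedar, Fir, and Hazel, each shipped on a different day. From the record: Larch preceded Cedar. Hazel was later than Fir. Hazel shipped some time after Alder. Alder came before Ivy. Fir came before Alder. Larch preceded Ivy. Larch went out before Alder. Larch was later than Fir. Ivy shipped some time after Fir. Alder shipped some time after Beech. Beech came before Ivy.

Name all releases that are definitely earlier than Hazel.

Alder, Beech, Fir, Larch

Directly stated before Hazel: Alder and Fir.
Beech reaches Hazel via Beech → Alder → Hazel.
Larch reaches Hazel via Larch → Alder → Hazel.
No chain forces Ivy (or any of the others) ahead of Hazel.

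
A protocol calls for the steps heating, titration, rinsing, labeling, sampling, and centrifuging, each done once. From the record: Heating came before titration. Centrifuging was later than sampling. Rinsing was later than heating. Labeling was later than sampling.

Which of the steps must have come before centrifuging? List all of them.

sampling

Directly stated before centrifuging: sampling.
No chain forces labeling (or any of the others) ahead of centrifuging.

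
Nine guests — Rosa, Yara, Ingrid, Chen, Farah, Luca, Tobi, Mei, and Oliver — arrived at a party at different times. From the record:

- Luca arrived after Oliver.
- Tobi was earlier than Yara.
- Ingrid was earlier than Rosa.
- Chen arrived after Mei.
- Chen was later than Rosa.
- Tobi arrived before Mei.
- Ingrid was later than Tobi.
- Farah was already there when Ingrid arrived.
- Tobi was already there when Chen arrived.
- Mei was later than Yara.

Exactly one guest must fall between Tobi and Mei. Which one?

Tracing the constraints gives Tobi → Yara → Mei, so Yara sits after Tobi and before Mei.
No other guest is forced both after Tobi and before Mei.

Yara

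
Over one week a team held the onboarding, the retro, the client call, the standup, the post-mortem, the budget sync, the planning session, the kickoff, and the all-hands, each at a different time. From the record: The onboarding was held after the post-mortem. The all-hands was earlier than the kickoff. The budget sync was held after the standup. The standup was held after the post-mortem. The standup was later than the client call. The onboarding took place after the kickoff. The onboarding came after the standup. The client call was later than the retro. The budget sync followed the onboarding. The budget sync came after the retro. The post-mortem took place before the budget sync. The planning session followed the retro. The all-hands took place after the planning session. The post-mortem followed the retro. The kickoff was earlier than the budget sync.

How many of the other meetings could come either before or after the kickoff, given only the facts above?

Forced before the kickoff: the all-hands, the planning session, and the retro; forced after the kickoff: the budget sync and the onboarding.
That leaves the client call, the post-mortem, and the standup with no forced order relative to the kickoff — 3.

3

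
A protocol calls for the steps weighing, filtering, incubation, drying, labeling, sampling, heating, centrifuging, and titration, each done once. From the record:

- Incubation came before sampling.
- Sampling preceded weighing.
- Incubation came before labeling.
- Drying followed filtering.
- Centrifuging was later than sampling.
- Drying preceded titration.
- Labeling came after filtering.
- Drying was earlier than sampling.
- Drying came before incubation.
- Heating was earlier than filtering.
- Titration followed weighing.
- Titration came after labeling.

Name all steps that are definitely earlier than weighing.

Directly stated before weighing: sampling.
Drying reaches weighing via drying → sampling → weighing.
Filtering reaches weighing via filtering → drying → sampling → weighing.
Heating reaches weighing via heating → filtering → drying → sampling → weighing.
Likewise incubation reaches weighing by chaining the stated constraints.

drying, filtering, heating, incubation, sampling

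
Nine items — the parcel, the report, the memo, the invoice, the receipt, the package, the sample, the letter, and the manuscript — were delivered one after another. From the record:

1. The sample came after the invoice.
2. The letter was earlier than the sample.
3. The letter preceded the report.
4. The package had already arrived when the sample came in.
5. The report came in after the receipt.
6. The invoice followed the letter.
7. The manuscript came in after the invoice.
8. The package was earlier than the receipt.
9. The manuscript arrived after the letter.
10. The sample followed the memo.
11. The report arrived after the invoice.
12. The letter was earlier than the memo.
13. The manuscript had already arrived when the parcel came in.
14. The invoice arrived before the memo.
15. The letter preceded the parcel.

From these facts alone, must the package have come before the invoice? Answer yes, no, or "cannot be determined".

No chain of stated constraints runs from the package to the invoice, and none runs from the invoice to the package either.
So the relative order of the package and the invoice is not fixed by the given facts.

cannot be determined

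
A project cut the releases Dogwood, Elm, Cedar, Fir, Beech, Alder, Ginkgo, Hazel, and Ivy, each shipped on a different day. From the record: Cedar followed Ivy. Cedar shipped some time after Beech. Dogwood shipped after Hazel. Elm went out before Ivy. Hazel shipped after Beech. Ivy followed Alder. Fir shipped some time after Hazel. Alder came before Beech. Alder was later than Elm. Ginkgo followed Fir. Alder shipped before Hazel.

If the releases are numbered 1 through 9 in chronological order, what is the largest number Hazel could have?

6

Hazel must come before Dogwood, Fir, and Ginkgo — 3 releases forced after it.
Everything else can be placed before Hazel in some valid order, so Hazel can sit as late as position 9 − 3 = 6.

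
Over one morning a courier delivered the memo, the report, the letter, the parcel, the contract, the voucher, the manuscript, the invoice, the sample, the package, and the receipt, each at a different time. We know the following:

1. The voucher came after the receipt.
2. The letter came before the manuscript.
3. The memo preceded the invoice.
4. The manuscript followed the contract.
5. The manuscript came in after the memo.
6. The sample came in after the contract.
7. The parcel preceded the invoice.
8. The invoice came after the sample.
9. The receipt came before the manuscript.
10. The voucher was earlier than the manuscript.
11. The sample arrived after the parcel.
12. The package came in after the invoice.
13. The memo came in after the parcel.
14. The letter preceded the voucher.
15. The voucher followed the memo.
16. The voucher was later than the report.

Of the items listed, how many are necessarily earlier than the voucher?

Directly stated before the voucher: the letter, the memo, the receipt, and the report.
The parcel reaches the voucher via the parcel → the memo → the voucher.
No chain forces the package (or any of the others) ahead of the voucher.
That's the letter, the memo, the parcel, the receipt, and the report — 5 in all.

5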